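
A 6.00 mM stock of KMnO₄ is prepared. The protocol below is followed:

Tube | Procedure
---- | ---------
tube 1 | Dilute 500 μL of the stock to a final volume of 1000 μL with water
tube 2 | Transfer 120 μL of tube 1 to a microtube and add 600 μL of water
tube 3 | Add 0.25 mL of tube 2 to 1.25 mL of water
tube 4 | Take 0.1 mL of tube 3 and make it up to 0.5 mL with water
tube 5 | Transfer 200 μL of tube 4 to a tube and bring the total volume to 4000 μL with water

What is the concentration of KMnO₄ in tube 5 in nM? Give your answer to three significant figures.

833 nM

Step 1: 500 μL brought to 1000 μL → factor 1000/500 = 2
Step 2: 120 μL + 600 μL = 720 μL total → factor 720/120 = 6
Step 3: 0.25 mL + 1.25 mL = 1.5 mL total → factor 1.5/0.25 = 6
Step 4: 0.1 mL brought to 0.5 mL → factor 0.5/0.1 = 5
Step 5: 200 μL brought to 4000 μL → factor 4000/200 = 20
Overall dilution factor = 2 × 6 × 6 × 5 × 20 = 7200
Final = 6.00 mM / 7200 = 0.0008333 mM = 833 nM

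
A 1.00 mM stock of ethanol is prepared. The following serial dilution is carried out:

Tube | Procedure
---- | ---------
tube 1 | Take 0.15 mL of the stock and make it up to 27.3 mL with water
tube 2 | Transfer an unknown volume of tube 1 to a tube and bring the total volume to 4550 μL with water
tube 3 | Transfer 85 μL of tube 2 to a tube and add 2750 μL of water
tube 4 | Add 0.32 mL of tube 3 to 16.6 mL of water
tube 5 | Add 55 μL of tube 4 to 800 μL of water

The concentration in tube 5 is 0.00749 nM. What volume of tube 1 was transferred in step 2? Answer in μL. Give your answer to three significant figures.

170 μL

Step 1: 0.15 mL brought to 27.3 mL → factor 27.3/0.15 = 182
Step 2: v brought to 4550 μL → factor = 4550 μL/v
Step 3: 85 μL + 2750 μL = 2835 μL total → factor 2835/85 = 33.353
Step 4: 0.32 mL + 16.6 mL = 16.92 mL total → factor 16.92/0.32 = 52.875
Step 5: 55 μL + 800 μL = 855 μL total → factor 855/55 = 15.545
Product of known-step factors = 4.9895 × 10^6
Overall factor = 1.00 mM / (0.00749 nM) = 1.3351 × 10^8
Step-2 factor = 1.3351 × 10^8 / 4.9895 × 10^6 = 26.758
v = 4550 μL / 26.758 = 170 μL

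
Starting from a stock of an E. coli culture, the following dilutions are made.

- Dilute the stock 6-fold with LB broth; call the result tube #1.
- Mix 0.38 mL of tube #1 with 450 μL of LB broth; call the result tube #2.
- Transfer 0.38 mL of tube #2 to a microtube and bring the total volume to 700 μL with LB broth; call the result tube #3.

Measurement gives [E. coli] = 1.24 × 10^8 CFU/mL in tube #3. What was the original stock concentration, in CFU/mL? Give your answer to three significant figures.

2.99 × 10^9 CFU/mL

Step 1: 6-fold → factor 6
Step 2: 0.38 mL + 450 μL = 0.83 mL total → factor 0.83/0.38 = 2.1842
Step 3: 0.38 mL brought to 700 μL → factor 0.7/0.38 = 1.8421
Overall dilution factor = 6 × 2.1842 × 1.8421 = 24.141
Stock = 1.24 × 10^8 CFU/mL × 24.141 = 2.99 × 10^9 CFU/mL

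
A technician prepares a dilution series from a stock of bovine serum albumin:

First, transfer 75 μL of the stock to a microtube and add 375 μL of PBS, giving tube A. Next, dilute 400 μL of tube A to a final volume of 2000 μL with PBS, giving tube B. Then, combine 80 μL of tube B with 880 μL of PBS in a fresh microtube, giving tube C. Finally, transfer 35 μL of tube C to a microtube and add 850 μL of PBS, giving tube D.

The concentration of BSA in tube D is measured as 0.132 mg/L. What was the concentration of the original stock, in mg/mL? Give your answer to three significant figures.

1.20 mg/mL

Step 1: 75 μL + 375 μL = 450 μL total → factor 450/75 = 6
Step 2: 400 μL brought to 2000 μL → factor 2000/400 = 5
Step 3: 80 μL + 880 μL = 960 μL total → factor 960/80 = 12
Step 4: 35 μL + 850 μL = 885 μL total → factor 885/35 = 25.286
Overall dilution factor = 6 × 5 × 12 × 25.286 = 9102.9
Stock = 0.132 mg/L × 9102.9 = 1202 mg/L = 1.20 mg/mL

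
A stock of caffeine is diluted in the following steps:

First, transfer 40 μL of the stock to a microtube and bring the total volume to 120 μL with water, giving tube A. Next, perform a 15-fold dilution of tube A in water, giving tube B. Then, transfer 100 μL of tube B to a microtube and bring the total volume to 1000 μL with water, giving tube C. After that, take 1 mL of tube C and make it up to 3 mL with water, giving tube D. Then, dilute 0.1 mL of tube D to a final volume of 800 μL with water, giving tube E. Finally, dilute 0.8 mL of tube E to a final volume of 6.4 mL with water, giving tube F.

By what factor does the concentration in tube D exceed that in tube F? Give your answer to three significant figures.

Step 1: 40 μL brought to 120 μL → factor 120/40 = 3
Step 2: 15-fold → factor 15
Step 3: 100 μL brought to 1000 μL → factor 1000/100 = 10
Step 4: 1 mL brought to 3 mL → factor 3/1 = 3
Step 5: 0.1 mL brought to 800 μL → factor 0.8/0.1 = 8
Step 6: 0.8 mL brought to 6.4 mL → factor 6.4/0.8 = 8
Dilution factor to tube D = 1350; to tube F = 86400
[tube D]/[tube F] = (factor to tube F)/(factor to tube D) = 86400/1350 = 64.0

64.0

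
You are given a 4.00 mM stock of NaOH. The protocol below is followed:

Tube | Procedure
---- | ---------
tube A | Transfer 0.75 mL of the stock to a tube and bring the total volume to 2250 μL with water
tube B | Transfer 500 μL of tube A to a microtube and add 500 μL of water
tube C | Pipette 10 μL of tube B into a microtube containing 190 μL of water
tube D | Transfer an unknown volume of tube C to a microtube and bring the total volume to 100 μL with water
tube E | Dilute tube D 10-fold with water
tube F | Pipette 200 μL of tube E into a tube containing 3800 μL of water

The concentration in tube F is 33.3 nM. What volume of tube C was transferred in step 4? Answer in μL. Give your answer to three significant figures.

20.0 μL

Step 1: 0.75 mL brought to 2250 μL → factor 2.25/0.75 = 3
Step 2: 500 μL + 500 μL = 1000 μL total → factor 1000/500 = 2
Step 3: 10 μL + 190 μL = 200 μL total → factor 200/10 = 20
Step 4: v brought to 100 μL → factor = 100 μL/v
Step 5: 10-fold → factor 10
Step 6: 200 μL + 3800 μL = 4000 μL total → factor 4000/200 = 20
Product of known-step factors = 24000
Overall factor = 4.00 mM / (33.3 nM) = 1.2012 × 10^5
Step-4 factor = 1.2012 × 10^5 / 24000 = 5.005
v = 100 μL / 5.005 = 20.0 μL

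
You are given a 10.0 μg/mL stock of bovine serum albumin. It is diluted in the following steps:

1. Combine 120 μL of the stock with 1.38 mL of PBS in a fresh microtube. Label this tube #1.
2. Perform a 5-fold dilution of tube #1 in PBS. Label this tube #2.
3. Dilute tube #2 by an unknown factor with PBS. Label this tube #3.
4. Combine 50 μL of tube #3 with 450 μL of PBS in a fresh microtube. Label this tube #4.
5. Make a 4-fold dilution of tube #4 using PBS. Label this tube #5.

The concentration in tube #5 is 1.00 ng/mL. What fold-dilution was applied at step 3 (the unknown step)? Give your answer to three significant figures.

4.00-fold

Step 1: 120 μL + 1.38 mL = 1500 μL total → factor 1500/120 = 12.5
Step 2: 5-fold → factor 5
Step 3: unknown factor x
Step 4: 50 μL + 450 μL = 500 μL total → factor 500/50 = 10
Step 5: 4-fold → factor 4
Product of known-step factors = 2500
Overall factor = 10.0 μg/mL / (1.00 ng/mL) = 10000
x = 10000 / 2500 = 4.00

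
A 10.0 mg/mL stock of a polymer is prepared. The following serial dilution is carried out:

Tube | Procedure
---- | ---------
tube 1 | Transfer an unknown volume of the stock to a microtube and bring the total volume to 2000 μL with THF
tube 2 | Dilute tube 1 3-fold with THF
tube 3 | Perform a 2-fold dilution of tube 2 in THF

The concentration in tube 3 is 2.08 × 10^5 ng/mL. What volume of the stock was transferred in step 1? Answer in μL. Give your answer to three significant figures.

250 μL

Step 1: v brought to 2000 μL → factor = 2000 μL/v
Step 2: 3-fold → factor 3
Step 3: 2-fold → factor 2
Product of known-step factors = 6
Overall factor = 10.0 mg/mL / (2.08 × 10^5 ng/mL) = 48.077
Step-1 factor = 48.077 / 6 = 8.0128
v = 2000 μL / 8.0128 = 250 μL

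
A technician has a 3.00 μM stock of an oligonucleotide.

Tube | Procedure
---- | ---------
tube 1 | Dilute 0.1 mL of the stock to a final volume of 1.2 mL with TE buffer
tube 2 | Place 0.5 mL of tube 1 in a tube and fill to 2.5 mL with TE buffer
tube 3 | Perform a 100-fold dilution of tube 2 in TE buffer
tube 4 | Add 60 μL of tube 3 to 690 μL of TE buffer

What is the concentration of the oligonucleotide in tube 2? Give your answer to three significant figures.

Step 1: 0.1 mL brought to 1.2 mL → factor 1.2/0.1 = 12
Step 2: 0.5 mL brought to 2.5 mL → factor 2.5/0.5 = 5
Dilution factor through tube 2 = 12 × 5 = 60
[tube 2] = 3.00 μM / 60 = 0.0500 μM

0.0500 μM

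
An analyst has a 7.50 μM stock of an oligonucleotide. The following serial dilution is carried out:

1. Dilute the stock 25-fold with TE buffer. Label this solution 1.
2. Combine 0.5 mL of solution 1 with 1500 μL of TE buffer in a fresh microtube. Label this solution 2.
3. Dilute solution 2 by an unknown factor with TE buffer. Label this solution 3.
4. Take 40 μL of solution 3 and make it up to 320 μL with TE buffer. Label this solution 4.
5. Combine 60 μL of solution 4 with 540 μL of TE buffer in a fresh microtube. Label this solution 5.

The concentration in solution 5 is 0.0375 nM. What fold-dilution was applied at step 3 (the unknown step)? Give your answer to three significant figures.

25.0-fold

Step 1: 25-fold → factor 25
Step 2: 0.5 mL + 1500 μL = 2 mL total → factor 2/0.5 = 4
Step 3: unknown factor x
Step 4: 40 μL brought to 320 μL → factor 320/40 = 8
Step 5: 60 μL + 540 μL = 600 μL total → factor 600/60 = 10
Product of known-step factors = 8000
Overall factor = 7.50 μM / (0.0375 nM) = 2 × 10^5
x = 2 × 10^5 / 8000 = 25.0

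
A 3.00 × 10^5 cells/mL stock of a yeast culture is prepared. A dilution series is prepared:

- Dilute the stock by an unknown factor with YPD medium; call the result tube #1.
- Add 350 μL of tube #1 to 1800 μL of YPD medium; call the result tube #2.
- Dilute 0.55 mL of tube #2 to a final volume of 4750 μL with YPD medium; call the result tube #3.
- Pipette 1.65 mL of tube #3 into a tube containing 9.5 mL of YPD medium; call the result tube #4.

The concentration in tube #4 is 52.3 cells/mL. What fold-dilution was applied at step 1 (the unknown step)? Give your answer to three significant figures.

Step 1: unknown factor x
Step 2: 350 μL + 1800 μL = 2150 μL total → factor 2150/350 = 6.1429
Step 3: 0.55 mL brought to 4750 μL → factor 4.75/0.55 = 8.6364
Step 4: 1.65 mL + 9.5 mL = 11.15 mL total → factor 11.15/1.65 = 6.7576
Product of known-step factors = 358.5
Overall factor = 3.00 × 10^5 cells/mL / (52.3 cells/mL) = 5736.1
x = 5736.1 / 358.5 = 16.0

16.0-fold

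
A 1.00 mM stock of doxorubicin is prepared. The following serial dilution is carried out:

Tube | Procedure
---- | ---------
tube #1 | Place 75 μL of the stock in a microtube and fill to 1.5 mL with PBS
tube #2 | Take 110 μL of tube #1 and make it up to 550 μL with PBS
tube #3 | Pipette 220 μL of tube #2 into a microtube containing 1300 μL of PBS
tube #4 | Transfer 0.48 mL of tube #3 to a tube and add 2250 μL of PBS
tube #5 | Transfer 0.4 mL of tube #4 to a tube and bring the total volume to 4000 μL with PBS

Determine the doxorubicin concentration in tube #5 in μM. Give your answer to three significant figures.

Step 1: 75 μL brought to 1.5 mL → factor 1500/75 = 20
Step 2: 110 μL brought to 550 μL → factor 550/110 = 5
Step 3: 220 μL + 1300 μL = 1520 μL total → factor 1520/220 = 6.9091
Step 4: 0.48 mL + 2250 μL = 2.73 mL total → factor 2.73/0.48 = 5.6875
Step 5: 0.4 mL brought to 4000 μL → factor 4/0.4 = 10
Overall dilution factor = 20 × 5 × 6.9091 × 5.6875 × 10 = 39295
Final = 1.00 mM / 39295 = 2.545 × 10^-5 mM = 0.0254 μM

0.0254 μM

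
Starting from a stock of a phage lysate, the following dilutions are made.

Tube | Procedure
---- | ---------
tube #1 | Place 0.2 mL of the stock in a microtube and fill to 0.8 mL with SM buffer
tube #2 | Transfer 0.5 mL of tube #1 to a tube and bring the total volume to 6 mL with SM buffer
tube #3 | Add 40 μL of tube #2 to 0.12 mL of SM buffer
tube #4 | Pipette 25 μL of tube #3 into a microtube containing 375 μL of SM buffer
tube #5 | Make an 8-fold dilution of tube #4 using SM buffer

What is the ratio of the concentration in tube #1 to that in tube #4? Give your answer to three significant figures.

Step 1: 0.2 mL brought to 0.8 mL → factor 0.8/0.2 = 4
Step 2: 0.5 mL brought to 6 mL → factor 6/0.5 = 12
Step 3: 40 μL + 0.12 mL = 160 μL total → factor 160/40 = 4
Step 4: 25 μL + 375 μL = 400 μL total → factor 400/25 = 16
Dilution factor to tube #1 = 4; to tube #4 = 3072
[tube #1]/[tube #4] = (factor to tube #4)/(factor to tube #1) = 3072/4 = 768

768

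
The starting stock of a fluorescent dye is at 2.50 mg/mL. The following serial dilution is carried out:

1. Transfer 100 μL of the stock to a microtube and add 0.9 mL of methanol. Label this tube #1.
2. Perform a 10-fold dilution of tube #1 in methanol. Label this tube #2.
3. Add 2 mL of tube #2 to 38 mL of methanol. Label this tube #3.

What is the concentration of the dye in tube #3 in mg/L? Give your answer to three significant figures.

1.25 mg/L

Step 1: 100 μL + 0.9 mL = 1000 μL total → factor 1000/100 = 10
Step 2: 10-fold → factor 10
Step 3: 2 mL + 38 mL = 40 mL total → factor 40/2 = 20
Overall dilution factor = 10 × 10 × 20 = 2000
Final = 2.50 mg/mL / 2000 = 0.001250 mg/mL = 1.25 mg/L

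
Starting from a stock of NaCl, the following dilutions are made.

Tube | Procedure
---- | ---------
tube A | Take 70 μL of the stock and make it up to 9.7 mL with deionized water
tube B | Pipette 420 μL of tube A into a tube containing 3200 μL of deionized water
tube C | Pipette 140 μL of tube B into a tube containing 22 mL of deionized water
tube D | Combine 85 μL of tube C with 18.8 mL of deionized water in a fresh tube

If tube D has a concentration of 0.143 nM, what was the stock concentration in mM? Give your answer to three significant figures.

Step 1: 70 μL brought to 9.7 mL → factor 9700/70 = 138.57
Step 2: 420 μL + 3200 μL = 3620 μL total → factor 3620/420 = 8.619
Step 3: 140 μL + 22 mL = 22140 μL total → factor 22140/140 = 158.14
Step 4: 85 μL + 18.8 mL = 18885 μL total → factor 18885/85 = 222.18
Overall dilution factor = 138.57 × 8.619 × 158.14 × 222.18 = 4.1964 × 10^7
Stock = 0.143 nM × 4.1964 × 10^7 = 6.001 × 10^6 nM = 6.00 mM

6.00 mM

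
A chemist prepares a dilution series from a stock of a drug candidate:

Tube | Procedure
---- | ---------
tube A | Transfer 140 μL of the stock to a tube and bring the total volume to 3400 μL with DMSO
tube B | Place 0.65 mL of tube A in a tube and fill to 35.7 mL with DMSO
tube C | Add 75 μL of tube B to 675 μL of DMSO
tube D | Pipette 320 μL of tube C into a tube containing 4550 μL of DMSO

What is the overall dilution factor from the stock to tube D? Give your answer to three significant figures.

Step 1: 140 μL brought to 3400 μL → factor 3400/140 = 24.286
Step 2: 0.65 mL brought to 35.7 mL → factor 35.7/0.65 = 54.923
Step 3: 75 μL + 675 μL = 750 μL total → factor 750/75 = 10
Step 4: 320 μL + 4550 μL = 4870 μL total → factor 4870/320 = 15.219
Overall dilution factor = 24.286 × 54.923 × 10 × 15.219 = 2.0299 × 10^5

2.03 × 10^5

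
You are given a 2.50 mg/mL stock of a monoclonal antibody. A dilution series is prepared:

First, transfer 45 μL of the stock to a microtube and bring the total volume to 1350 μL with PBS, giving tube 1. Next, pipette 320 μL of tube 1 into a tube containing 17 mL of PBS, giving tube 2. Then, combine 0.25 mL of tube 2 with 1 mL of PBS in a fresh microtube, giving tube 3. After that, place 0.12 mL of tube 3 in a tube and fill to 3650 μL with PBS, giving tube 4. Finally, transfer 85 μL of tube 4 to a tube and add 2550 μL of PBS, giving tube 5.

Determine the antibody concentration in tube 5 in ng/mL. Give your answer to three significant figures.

Step 1: 45 μL brought to 1350 μL → factor 1350/45 = 30
Step 2: 320 μL + 17 mL = 17320 μL total → factor 17320/320 = 54.125
Step 3: 0.25 mL + 1 mL = 1.25 mL total → factor 1.25/0.25 = 5
Step 4: 0.12 mL brought to 3650 μL → factor 3.65/0.12 = 30.417
Step 5: 85 μL + 2550 μL = 2635 μL total → factor 2635/85 = 31
Overall dilution factor = 30 × 54.125 × 5 × 30.417 × 31 = 7.6553 × 10^6
Final = 2.50 mg/mL / 7.6553 × 10^6 = 3.266 × 10^-7 mg/mL = 0.327 ng/mL

0.327 ng/mL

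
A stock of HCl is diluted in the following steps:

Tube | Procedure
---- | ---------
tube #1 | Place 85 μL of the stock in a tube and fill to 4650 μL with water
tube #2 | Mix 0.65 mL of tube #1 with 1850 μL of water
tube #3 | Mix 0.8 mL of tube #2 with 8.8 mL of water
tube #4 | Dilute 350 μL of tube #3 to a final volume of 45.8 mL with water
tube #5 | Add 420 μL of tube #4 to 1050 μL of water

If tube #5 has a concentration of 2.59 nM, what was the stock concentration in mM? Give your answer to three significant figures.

Step 1: 85 μL brought to 4650 μL → factor 4650/85 = 54.706
Step 2: 0.65 mL + 1850 μL = 2.5 mL total → factor 2.5/0.65 = 3.8462
Step 3: 0.8 mL + 8.8 mL = 9.6 mL total → factor 9.6/0.8 = 12
Step 4: 350 μL brought to 45.8 mL → factor 45800/350 = 130.86
Step 5: 420 μL + 1050 μL = 1470 μL total → factor 1470/420 = 3.5
Overall dilution factor = 54.706 × 3.8462 × 12 × 130.86 × 3.5 = 1.1564 × 10^6
Stock = 2.59 nM × 1.1564 × 10^6 = 2.995 × 10^6 nM = 3.00 mM

3.00 mM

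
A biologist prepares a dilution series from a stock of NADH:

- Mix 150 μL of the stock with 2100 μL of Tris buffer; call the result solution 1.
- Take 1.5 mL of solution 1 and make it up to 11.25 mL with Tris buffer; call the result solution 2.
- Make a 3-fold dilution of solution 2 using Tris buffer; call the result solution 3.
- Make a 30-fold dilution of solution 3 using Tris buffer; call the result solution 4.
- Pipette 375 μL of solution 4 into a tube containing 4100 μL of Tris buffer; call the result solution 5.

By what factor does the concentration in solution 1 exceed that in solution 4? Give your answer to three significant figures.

675

Step 1: 150 μL + 2100 μL = 2250 μL total → factor 2250/150 = 15
Step 2: 1.5 mL brought to 11.25 mL → factor 11.25/1.5 = 7.5
Step 3: 3-fold → factor 3
Step 4: 30-fold → factor 30
Dilution factor to solution 1 = 15; to solution 4 = 10125
[solution 1]/[solution 4] = (factor to solution 4)/(factor to solution 1) = 10125/15 = 675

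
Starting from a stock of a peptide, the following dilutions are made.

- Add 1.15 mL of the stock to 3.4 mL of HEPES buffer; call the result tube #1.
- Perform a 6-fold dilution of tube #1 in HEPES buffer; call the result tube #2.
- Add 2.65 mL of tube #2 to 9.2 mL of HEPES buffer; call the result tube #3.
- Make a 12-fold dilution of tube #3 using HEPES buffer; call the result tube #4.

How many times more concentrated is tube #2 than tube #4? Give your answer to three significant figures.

53.7

Step 1: 1.15 mL + 3.4 mL = 4.55 mL total → factor 4.55/1.15 = 3.9565
Step 2: 6-fold → factor 6
Step 3: 2.65 mL + 9.2 mL = 11.85 mL total → factor 11.85/2.65 = 4.4717
Step 4: 12-fold → factor 12
Dilution factor to tube #2 = 23.739; to tube #4 = 1273.9
[tube #2]/[tube #4] = (factor to tube #4)/(factor to tube #2) = 1273.9/23.739 = 53.7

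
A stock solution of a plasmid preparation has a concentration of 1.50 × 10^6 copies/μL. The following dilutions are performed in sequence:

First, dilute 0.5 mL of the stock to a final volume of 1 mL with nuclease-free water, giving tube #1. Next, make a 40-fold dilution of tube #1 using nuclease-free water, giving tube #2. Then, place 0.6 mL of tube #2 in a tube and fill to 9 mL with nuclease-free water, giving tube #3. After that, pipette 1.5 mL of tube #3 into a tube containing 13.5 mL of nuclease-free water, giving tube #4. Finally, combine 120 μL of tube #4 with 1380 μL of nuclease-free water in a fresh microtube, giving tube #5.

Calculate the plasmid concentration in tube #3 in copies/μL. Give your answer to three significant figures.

1.25 × 10^3 copies/μL

Step 1: 0.5 mL brought to 1 mL → factor 1/0.5 = 2
Step 2: 40-fold → factor 40
Step 3: 0.6 mL brought to 9 mL → factor 9/0.6 = 15
Dilution factor through tube #3 = 2 × 40 × 15 = 1200
[tube #3] = 1.50 × 10^6 copies/μL / 1200 = 1.25 × 10^3 copies/μL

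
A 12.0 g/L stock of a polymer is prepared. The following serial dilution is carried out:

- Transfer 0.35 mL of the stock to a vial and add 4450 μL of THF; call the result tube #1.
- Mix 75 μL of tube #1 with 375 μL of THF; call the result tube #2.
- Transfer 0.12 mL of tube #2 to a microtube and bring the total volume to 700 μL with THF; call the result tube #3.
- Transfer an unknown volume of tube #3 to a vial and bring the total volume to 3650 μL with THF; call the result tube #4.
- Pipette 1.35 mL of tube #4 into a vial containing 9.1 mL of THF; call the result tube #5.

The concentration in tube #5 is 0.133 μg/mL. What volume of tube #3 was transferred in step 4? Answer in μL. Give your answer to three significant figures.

Step 1: 0.35 mL + 4450 μL = 4.8 mL total → factor 4.8/0.35 = 13.714
Step 2: 75 μL + 375 μL = 450 μL total → factor 450/75 = 6
Step 3: 0.12 mL brought to 700 μL → factor 0.7/0.12 = 5.8333
Step 4: v brought to 3650 μL → factor = 3650 μL/v
Step 5: 1.35 mL + 9.1 mL = 10.45 mL total → factor 10.45/1.35 = 7.7407
Product of known-step factors = 3715.6
Overall factor = 12.0 g/L / (0.133 μg/mL) = 90226
Step-4 factor = 90226 / 3715.6 = 24.283
v = 3650 μL / 24.283 = 150 μL

150 μL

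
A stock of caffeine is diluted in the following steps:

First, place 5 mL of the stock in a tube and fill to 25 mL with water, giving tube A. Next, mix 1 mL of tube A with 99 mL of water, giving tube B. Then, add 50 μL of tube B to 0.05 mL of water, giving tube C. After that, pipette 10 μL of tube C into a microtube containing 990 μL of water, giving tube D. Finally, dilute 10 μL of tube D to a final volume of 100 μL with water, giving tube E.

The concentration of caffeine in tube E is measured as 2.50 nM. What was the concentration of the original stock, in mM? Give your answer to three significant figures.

Step 1: 5 mL brought to 25 mL → factor 25/5 = 5
Step 2: 1 mL + 99 mL = 100 mL total → factor 100/1 = 100
Step 3: 50 μL + 0.05 mL = 100 μL total → factor 100/50 = 2
Step 4: 10 μL + 990 μL = 1000 μL total → factor 1000/10 = 100
Step 5: 10 μL brought to 100 μL → factor 100/10 = 10
Overall dilution factor = 5 × 100 × 2 × 100 × 10 = 1 × 10^6
Stock = 2.50 nM × 1 × 10^6 = 2.500 × 10^6 nM = 2.50 mM

2.50 mM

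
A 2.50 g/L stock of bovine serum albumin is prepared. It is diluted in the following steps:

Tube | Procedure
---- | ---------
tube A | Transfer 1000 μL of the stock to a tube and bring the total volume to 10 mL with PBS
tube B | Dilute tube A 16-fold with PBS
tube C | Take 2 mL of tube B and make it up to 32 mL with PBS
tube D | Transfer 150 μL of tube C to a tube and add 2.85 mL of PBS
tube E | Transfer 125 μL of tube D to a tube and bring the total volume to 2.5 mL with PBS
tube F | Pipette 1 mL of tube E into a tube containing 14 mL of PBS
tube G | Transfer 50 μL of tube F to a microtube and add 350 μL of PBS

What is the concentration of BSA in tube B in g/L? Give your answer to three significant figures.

0.0156 g/L

Step 1: 1000 μL brought to 10 mL → factor 10000/1000 = 10
Step 2: 16-fold → factor 16
Dilution factor through tube B = 10 × 16 = 160
[tube B] = 2.50 g/L / 160 = 0.0156 g/L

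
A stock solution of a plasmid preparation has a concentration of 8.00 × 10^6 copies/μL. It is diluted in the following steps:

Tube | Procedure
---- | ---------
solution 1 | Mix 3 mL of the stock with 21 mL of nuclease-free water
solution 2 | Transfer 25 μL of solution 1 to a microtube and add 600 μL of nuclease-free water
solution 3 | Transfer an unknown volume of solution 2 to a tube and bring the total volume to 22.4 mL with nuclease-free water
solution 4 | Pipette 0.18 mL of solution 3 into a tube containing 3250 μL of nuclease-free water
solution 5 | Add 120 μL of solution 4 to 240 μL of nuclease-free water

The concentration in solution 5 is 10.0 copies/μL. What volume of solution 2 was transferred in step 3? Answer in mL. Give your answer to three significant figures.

0.320 mL

Step 1: 3 mL + 21 mL = 24 mL total → factor 24/3 = 8
Step 2: 25 μL + 600 μL = 625 μL total → factor 625/25 = 25
Step 3: v brought to 22.4 mL → factor = 22.4 mL/v
Step 4: 0.18 mL + 3250 μL = 3.43 mL total → factor 3.43/0.18 = 19.056
Step 5: 120 μL + 240 μL = 360 μL total → factor 360/120 = 3
Product of known-step factors = 11433
Overall factor = 8.00 × 10^6 copies/μL / (10.0 copies/μL) = 8 × 10^5
Step-3 factor = 8 × 10^5 / 11433 = 69.971
v = 22.4 mL / 69.971 = 0.320 mL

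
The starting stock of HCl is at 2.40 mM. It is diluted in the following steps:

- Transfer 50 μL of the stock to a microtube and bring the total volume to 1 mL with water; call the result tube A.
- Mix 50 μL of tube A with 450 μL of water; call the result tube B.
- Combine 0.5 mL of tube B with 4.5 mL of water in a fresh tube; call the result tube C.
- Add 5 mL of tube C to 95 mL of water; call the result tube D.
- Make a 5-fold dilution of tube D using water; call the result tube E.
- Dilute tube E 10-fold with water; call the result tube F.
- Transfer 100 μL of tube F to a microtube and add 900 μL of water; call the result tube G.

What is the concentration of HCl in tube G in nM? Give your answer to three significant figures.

0.120 nM

Step 1: 50 μL brought to 1 mL → factor 1000/50 = 20
Step 2: 50 μL + 450 μL = 500 μL total → factor 500/50 = 10
Step 3: 0.5 mL + 4.5 mL = 5 mL total → factor 5/0.5 = 10
Step 4: 5 mL + 95 mL = 100 mL total → factor 100/5 = 20
Step 5: 5-fold → factor 5
Step 6: 10-fold → factor 10
Step 7: 100 μL + 900 μL = 1000 μL total → factor 1000/100 = 10
Overall dilution factor = 20 × 10 × 10 × 20 × 5 × 10 × 10 = 2 × 10^7
Final = 2.40 mM / 2 × 10^7 = 1.200 × 10^-7 mM = 0.120 nM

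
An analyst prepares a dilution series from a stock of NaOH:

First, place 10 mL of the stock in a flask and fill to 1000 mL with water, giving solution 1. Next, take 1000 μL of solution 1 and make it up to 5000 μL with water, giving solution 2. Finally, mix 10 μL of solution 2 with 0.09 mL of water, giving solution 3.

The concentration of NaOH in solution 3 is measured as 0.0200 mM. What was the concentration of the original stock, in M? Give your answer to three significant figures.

Step 1: 10 mL brought to 1000 mL → factor 1000/10 = 100
Step 2: 1000 μL brought to 5000 μL → factor 5000/1000 = 5
Step 3: 10 μL + 0.09 mL = 100 μL total → factor 100/10 = 10
Overall dilution factor = 100 × 5 × 10 = 5000
Stock = 0.0200 mM × 5000 = 100.0 mM = 0.100 M

0.100 M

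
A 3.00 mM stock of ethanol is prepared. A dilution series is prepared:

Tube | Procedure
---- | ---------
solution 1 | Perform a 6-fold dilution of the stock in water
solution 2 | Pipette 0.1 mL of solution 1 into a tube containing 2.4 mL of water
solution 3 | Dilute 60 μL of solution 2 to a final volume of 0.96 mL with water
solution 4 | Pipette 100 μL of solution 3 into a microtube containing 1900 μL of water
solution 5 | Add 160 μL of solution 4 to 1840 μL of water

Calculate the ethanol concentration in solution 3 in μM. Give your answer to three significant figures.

Step 1: 6-fold → factor 6
Step 2: 0.1 mL + 2.4 mL = 2.5 mL total → factor 2.5/0.1 = 25
Step 3: 60 μL brought to 0.96 mL → factor 960/60 = 16
Dilution factor through solution 3 = 6 × 25 × 16 = 2400
[solution 3] = 3.00 mM / 2400 = 0.001250 mM = 1.25 μM

1.25 μM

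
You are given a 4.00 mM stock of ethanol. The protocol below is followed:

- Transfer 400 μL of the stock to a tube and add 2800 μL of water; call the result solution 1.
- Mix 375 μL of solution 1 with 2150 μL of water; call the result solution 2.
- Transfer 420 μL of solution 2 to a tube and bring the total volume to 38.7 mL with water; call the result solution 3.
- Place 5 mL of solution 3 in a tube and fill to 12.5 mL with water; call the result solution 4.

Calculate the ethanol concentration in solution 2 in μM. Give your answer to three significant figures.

74.3 μM

Step 1: 400 μL + 2800 μL = 3200 μL total → factor 3200/400 = 8
Step 2: 375 μL + 2150 μL = 2525 μL total → factor 2525/375 = 6.7333
Dilution factor through solution 2 = 8 × 6.7333 = 53.867
[solution 2] = 4.00 mM / 53.867 = 0.07426 mM = 74.3 μM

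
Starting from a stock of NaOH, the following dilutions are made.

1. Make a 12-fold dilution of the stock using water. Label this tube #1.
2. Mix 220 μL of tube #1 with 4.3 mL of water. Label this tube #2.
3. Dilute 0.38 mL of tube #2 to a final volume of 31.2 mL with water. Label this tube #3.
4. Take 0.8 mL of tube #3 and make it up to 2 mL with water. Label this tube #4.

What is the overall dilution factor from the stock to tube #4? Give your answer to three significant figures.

5.06 × 10^4

Step 1: 12-fold → factor 12
Step 2: 220 μL + 4.3 mL = 4520 μL total → factor 4520/220 = 20.545
Step 3: 0.38 mL brought to 31.2 mL → factor 31.2/0.38 = 82.105
Step 4: 0.8 mL brought to 2 mL → factor 2/0.8 = 2.5
Overall dilution factor = 12 × 20.545 × 82.105 × 2.5 = 50607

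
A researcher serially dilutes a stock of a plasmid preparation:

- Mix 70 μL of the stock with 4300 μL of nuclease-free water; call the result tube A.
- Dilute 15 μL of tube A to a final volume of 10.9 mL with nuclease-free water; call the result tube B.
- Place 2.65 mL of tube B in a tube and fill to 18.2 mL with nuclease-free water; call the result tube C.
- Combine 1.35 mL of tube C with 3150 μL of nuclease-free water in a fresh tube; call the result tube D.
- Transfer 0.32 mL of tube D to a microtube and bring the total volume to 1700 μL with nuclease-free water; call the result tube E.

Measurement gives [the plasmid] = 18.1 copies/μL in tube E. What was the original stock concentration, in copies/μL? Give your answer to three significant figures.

9.99 × 10^7 copies/μL

Step 1: 70 μL + 4300 μL = 4370 μL total → factor 4370/70 = 62.429
Step 2: 15 μL brought to 10.9 mL → factor 10900/15 = 726.67
Step 3: 2.65 mL brought to 18.2 mL → factor 18.2/2.65 = 6.8679
Step 4: 1.35 mL + 3150 μL = 4.5 mL total → factor 4.5/1.35 = 3.3333
Step 5: 0.32 mL brought to 1700 μL → factor 1.7/0.32 = 5.3125
Overall dilution factor = 62.429 × 726.67 × 6.8679 × 3.3333 × 5.3125 = 5.5172 × 10^6
Stock = 18.1 copies/μL × 5.5172 × 10^6 = 9.99 × 10^7 copies/μL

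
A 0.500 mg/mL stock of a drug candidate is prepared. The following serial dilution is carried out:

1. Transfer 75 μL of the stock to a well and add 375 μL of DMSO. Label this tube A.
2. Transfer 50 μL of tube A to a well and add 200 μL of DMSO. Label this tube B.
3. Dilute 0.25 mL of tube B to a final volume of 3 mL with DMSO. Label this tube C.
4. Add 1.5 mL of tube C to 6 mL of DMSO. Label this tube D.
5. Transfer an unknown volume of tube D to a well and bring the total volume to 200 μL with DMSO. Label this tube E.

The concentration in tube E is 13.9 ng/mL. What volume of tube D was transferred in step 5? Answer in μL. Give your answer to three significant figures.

10.0 μL

Step 1: 75 μL + 375 μL = 450 μL total → factor 450/75 = 6
Step 2: 50 μL + 200 μL = 250 μL total → factor 250/50 = 5
Step 3: 0.25 mL brought to 3 mL → factor 3/0.25 = 12
Step 4: 1.5 mL + 6 mL = 7.5 mL total → factor 7.5/1.5 = 5
Step 5: v brought to 200 μL → factor = 200 μL/v
Product of known-step factors = 1800
Overall factor = 0.500 mg/mL / (13.9 ng/mL) = 35971
Step-5 factor = 35971 / 1800 = 19.984
v = 200 μL / 19.984 = 10.0 μL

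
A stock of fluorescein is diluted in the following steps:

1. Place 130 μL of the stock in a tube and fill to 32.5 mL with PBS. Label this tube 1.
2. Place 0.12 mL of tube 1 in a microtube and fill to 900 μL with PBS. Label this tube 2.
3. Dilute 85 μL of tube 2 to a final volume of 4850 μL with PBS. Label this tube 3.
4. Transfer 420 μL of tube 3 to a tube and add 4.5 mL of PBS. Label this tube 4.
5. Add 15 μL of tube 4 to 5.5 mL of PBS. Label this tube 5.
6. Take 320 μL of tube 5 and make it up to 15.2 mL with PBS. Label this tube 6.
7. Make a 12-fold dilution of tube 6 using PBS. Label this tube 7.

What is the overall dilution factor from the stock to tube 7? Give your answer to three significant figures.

Step 1: 130 μL brought to 32.5 mL → factor 32500/130 = 250
Step 2: 0.12 mL brought to 900 μL → factor 0.9/0.12 = 7.5
Step 3: 85 μL brought to 4850 μL → factor 4850/85 = 57.059
Step 4: 420 μL + 4.5 mL = 4920 μL total → factor 4920/420 = 11.714
Step 5: 15 μL + 5.5 mL = 5515 μL total → factor 5515/15 = 367.67
Step 6: 320 μL brought to 15.2 mL → factor 15200/320 = 47.5
Step 7: 12-fold → factor 12
Overall dilution factor = 250 × 7.5 × 57.059 × 11.714 × 367.67 × 47.5 × 12 = 2.6264 × 10^11

2.63 × 10^11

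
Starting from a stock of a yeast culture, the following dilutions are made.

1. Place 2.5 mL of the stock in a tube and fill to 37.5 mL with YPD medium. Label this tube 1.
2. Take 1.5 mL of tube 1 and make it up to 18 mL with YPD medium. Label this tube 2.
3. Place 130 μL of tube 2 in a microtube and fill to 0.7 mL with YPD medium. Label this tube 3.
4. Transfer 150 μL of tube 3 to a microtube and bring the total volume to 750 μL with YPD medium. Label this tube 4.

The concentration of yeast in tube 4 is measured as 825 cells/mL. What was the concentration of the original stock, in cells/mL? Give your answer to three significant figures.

4.00 × 10^6 cells/mL

Step 1: 2.5 mL brought to 37.5 mL → factor 37.5/2.5 = 15
Step 2: 1.5 mL brought to 18 mL → factor 18/1.5 = 12
Step 3: 130 μL brought to 0.7 mL → factor 700/130 = 5.3846
Step 4: 150 μL brought to 750 μL → factor 750/150 = 5
Overall dilution factor = 15 × 12 × 5.3846 × 5 = 4846.2
Stock = 825 cells/mL × 4846.2 = 4.00 × 10^6 cells/mL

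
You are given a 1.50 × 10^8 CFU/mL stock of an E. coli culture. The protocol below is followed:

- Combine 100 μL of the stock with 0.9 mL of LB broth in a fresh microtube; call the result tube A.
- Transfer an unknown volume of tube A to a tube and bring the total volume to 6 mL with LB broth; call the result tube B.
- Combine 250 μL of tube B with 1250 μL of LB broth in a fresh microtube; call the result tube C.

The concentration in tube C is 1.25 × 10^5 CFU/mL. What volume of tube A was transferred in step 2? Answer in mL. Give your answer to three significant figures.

0.300 mL

Step 1: 100 μL + 0.9 mL = 1000 μL total → factor 1000/100 = 10
Step 2: v brought to 6 mL → factor = 6 mL/v
Step 3: 250 μL + 1250 μL = 1500 μL total → factor 1500/250 = 6
Product of known-step factors = 60
Overall factor = 1.50 × 10^8 CFU/mL / (1.25 × 10^5 CFU/mL) = 1200
Step-2 factor = 1200 / 60 = 20
v = 6 mL / 20 = 0.300 mL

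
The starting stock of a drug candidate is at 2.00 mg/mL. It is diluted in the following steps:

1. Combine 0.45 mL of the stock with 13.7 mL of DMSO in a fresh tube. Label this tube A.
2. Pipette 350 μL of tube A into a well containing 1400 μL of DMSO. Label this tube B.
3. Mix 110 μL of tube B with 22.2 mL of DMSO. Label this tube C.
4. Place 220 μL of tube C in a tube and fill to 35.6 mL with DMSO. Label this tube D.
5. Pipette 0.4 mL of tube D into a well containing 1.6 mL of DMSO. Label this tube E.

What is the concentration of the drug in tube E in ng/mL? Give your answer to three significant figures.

0.0775 ng/mL

Step 1: 0.45 mL + 13.7 mL = 14.15 mL total → factor 14.15/0.45 = 31.444
Step 2: 350 μL + 1400 μL = 1750 μL total → factor 1750/350 = 5
Step 3: 110 μL + 22.2 mL = 22310 μL total → factor 22310/110 = 202.82
Step 4: 220 μL brought to 35.6 mL → factor 35600/220 = 161.82
Step 5: 0.4 mL + 1.6 mL = 2 mL total → factor 2/0.4 = 5
Overall dilution factor = 31.444 × 5 × 202.82 × 161.82 × 5 = 2.58 × 10^7
Final = 2.00 mg/mL / 2.58 × 10^7 = 7.752 × 10^-8 mg/mL = 0.0775 ng/mL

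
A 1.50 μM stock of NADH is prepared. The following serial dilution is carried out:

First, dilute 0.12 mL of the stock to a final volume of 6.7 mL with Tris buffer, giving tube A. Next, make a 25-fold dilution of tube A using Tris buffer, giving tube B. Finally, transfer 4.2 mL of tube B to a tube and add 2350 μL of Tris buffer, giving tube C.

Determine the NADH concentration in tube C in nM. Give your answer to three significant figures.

Step 1: 0.12 mL brought to 6.7 mL → factor 6.7/0.12 = 55.833
Step 2: 25-fold → factor 25
Step 3: 4.2 mL + 2350 μL = 6.55 mL total → factor 6.55/4.2 = 1.5595
Overall dilution factor = 55.833 × 25 × 1.5595 = 2176.8
Final = 1.50 μM / 2176.8 = 0.0006891 μM = 0.689 nM

0.689 nM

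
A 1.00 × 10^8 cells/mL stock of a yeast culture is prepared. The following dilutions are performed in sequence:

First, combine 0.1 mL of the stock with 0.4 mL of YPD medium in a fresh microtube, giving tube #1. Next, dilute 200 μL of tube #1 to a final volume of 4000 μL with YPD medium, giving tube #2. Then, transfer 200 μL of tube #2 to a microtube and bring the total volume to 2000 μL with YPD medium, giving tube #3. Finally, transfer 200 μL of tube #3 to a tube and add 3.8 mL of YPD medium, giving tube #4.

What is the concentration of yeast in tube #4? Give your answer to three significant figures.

5.00 × 10^3 cells/mL

Step 1: 0.1 mL + 0.4 mL = 0.5 mL total → factor 0.5/0.1 = 5
Step 2: 200 μL brought to 4000 μL → factor 4000/200 = 20
Step 3: 200 μL brought to 2000 μL → factor 2000/200 = 10
Step 4: 200 μL + 3.8 mL = 4000 μL total → factor 4000/200 = 20
Overall dilution factor = 5 × 20 × 10 × 20 = 20000
Final = 1.00 × 10^8 cells/mL / 20000 = 5.00 × 10^3 cells/mL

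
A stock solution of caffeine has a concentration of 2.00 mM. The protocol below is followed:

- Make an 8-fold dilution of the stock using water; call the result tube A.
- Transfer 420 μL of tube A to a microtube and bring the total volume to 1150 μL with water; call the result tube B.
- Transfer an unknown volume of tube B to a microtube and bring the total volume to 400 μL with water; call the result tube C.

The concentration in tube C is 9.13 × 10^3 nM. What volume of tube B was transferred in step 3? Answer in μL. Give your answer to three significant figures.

40.0 μL

Step 1: 8-fold → factor 8
Step 2: 420 μL brought to 1150 μL → factor 1150/420 = 2.7381
Step 3: v brought to 400 μL → factor = 400 μL/v
Product of known-step factors = 21.905
Overall factor = 2.00 mM / (9.13 × 10^3 nM) = 219.06
Step-3 factor = 219.06 / 21.905 = 10
v = 400 μL / 10 = 40.0 μL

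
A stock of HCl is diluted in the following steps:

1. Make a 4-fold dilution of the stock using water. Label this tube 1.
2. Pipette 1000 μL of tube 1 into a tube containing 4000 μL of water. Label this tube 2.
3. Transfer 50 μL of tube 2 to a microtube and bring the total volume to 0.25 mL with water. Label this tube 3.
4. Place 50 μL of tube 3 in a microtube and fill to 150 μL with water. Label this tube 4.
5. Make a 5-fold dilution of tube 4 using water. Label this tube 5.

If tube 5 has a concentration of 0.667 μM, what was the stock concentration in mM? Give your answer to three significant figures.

1.00 mM

Step 1: 4-fold → factor 4
Step 2: 1000 μL + 4000 μL = 5000 μL total → factor 5000/1000 = 5
Step 3: 50 μL brought to 0.25 mL → factor 250/50 = 5
Step 4: 50 μL brought to 150 μL → factor 150/50 = 3
Step 5: 5-fold → factor 5
Overall dilution factor = 4 × 5 × 5 × 3 × 5 = 1500
Stock = 0.667 μM × 1500 = 1000 μM = 1.00 mM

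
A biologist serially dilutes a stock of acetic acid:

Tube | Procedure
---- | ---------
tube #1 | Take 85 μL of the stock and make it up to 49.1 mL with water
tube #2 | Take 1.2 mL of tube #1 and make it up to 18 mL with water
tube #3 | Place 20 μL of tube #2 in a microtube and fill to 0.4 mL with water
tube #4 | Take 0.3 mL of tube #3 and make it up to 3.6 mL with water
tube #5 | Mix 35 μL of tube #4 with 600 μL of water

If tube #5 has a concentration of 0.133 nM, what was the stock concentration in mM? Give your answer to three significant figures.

Step 1: 85 μL brought to 49.1 mL → factor 49100/85 = 577.65
Step 2: 1.2 mL brought to 18 mL → factor 18/1.2 = 15
Step 3: 20 μL brought to 0.4 mL → factor 400/20 = 20
Step 4: 0.3 mL brought to 3.6 mL → factor 3.6/0.3 = 12
Step 5: 35 μL + 600 μL = 635 μL total → factor 635/35 = 18.143
Overall dilution factor = 577.65 × 15 × 20 × 12 × 18.143 = 3.7729 × 10^7
Stock = 0.133 nM × 3.7729 × 10^7 = 5.018 × 10^6 nM = 5.02 mM

5.02 mM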